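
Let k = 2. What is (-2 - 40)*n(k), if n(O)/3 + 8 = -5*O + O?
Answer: 2016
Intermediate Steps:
n(O) = -24 - 12*O (n(O) = -24 + 3*(-5*O + O) = -24 + 3*(-4*O) = -24 - 12*O)
(-2 - 40)*n(k) = (-2 - 40)*(-24 - 12*2) = -42*(-24 - 24) = -42*(-48) = 2016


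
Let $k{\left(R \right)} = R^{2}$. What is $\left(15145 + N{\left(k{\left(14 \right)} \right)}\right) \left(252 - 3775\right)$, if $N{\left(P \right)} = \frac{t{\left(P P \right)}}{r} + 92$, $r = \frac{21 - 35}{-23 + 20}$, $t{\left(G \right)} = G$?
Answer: $-82681287$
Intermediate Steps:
$r = \frac{14}{3}$ ($r = - \frac{14}{-3} = \left(-14\right) \left(- \frac{1}{3}\right) = \frac{14}{3} \approx 4.6667$)
$N{\left(P \right)} = 92 + \frac{3 P^{2}}{14}$ ($N{\left(P \right)} = \frac{P P}{\frac{14}{3}} + 92 = P^{2} \cdot \frac{3}{14} + 92 = \frac{3 P^{2}}{14} + 92 = 92 + \frac{3 P^{2}}{14}$)
$\left(15145 + N{\left(k{\left(14 \right)} \right)}\right) \left(252 - 3775\right) = \left(15145 + \left(92 + \frac{3 \left(14^{2}\right)^{2}}{14}\right)\right) \left(252 - 3775\right) = \left(15145 + \left(92 + \frac{3 \cdot 196^{2}}{14}\right)\right) \left(-3523\right) = \left(15145 + \left(92 + \frac{3}{14} \cdot 38416\right)\right) \left(-3523\right) = \left(15145 + \left(92 + 8232\right)\right) \left(-3523\right) = \left(15145 + 8324\right) \left(-3523\right) = 23469 \left(-3523\right) = -82681287$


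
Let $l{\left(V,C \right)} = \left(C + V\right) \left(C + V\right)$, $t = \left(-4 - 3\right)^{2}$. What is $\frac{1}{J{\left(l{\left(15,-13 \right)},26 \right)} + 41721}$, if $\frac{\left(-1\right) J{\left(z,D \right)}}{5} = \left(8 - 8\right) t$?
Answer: $\frac{1}{41721} \approx 2.3969 \cdot 10^{-5}$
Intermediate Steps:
$t = 49$ ($t = \left(-7\right)^{2} = 49$)
$l{\left(V,C \right)} = \left(C + V\right)^{2}$
$J{\left(z,D \right)} = 0$ ($J{\left(z,D \right)} = - 5 \left(8 - 8\right) 49 = - 5 \cdot 0 \cdot 49 = \left(-5\right) 0 = 0$)
$\frac{1}{J{\left(l{\left(15,-13 \right)},26 \right)} + 41721} = \frac{1}{0 + 41721} = \frac{1}{41721}$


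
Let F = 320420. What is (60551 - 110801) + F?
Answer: 270170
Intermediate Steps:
(60551 - 110801) + F = (60551 - 110801) + 320420 = -50250 + 320420 = 270170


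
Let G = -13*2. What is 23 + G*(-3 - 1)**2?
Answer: -393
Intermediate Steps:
G = -26
23 + G*(-3 - 1)**2 = 23 - 26*(-3 - 1)**2 = 23 - 26*(-4)**2 = 23 - 26*16 = 23 - 416 = -393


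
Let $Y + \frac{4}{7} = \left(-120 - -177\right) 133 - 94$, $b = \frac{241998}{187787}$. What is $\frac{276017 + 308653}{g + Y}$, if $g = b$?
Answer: $\frac{768553977030}{9842671721} \approx 78.084$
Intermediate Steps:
$b = \frac{241998}{187787}$ ($b = 241998 \cdot \frac{1}{187787} = \frac{241998}{187787} \approx 1.2887$)
$g = \frac{241998}{187787} \approx 1.2887$
$Y = \frac{52405}{7}$ ($Y = - \frac{4}{7} - \left(94 - \left(-120 - -177\right) 133\right) = - \frac{4}{7} - \left(94 - \left(-120 + 177\right) 133\right) = - \frac{4}{7} + \left(57 \cdot 133 - 94\right) = - \frac{4}{7} + \left(7581 - 94\right) = - \frac{4}{7} + 7487 = \frac{52405}{7} \approx 7486.4$)
$\frac{276017 + 308653}{g + Y} = \frac{276017 + 308653}{\frac{241998}{187787} + \frac{52405}{7}} = \frac{584670}{\frac{9842671721}{1314509}} = 584670 \cdot \frac{1314509}{9842671721} = \frac{768553977030}{9842671721}$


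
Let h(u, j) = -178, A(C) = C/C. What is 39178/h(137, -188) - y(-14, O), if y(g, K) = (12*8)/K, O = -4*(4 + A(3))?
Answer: -95809/445 ≈ -215.30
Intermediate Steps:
A(C) = 1
O = -20 (O = -4*(4 + 1) = -4*5 = -20)
y(g, K) = 96/K
39178/h(137, -188) - y(-14, O) = 39178/(-178) - 96/(-20) = 39178*(-1/178) - 96*(-1)/20 = -19589/89 - 1*(-24/5) = -19589/89 + 24/5 = -95809/445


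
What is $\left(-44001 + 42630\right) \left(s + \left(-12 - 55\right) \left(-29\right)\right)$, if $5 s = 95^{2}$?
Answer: $-5138508$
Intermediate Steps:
$s = 1805$ ($s = \frac{95^{2}}{5} = \frac{1}{5} \cdot 9025 = 1805$)
$\left(-44001 + 42630\right) \left(s + \left(-12 - 55\right) \left(-29\right)\right) = \left(-44001 + 42630\right) \left(1805 + \left(-12 - 55\right) \left(-29\right)\right) = - 1371 \left(1805 + \left(-12 - 55\right) \left(-29\right)\right) = - 1371 \left(1805 - -1943\right) = - 1371 \left(1805 + 1943\right) = \left(-1371\right) 3748 = -5138508$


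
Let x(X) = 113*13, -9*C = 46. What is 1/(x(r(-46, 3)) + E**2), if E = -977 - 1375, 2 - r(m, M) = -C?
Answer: 1/5533373 ≈ 1.8072e-7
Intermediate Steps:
C = -46/9 (C = -1/9*46 = -46/9 ≈ -5.1111)
r(m, M) = -28/9 (r(m, M) = 2 - (-1)*(-46)/9 = 2 - 1*46/9 = 2 - 46/9 = -28/9)
x(X) = 1469
E = -2352
1/(x(r(-46, 3)) + E**2) = 1/(1469 + (-2352)**2) = 1/(1469 + 5531904) = 1/5533373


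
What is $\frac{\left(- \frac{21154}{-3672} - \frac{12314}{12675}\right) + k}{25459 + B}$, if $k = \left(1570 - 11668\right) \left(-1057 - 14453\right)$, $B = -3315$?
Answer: $\frac{1214916884009657}{171773222400} \approx 7072.8$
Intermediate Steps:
$k = 156619980$ ($k = \left(-10098\right) \left(-15510\right) = 156619980$)
$\frac{\left(- \frac{21154}{-3672} - \frac{12314}{12675}\right) + k}{25459 + B} = \frac{\left(- \frac{21154}{-3672} - \frac{12314}{12675}\right) + 156619980}{25459 - 3315} = \frac{\left(\left(-21154\right) \left(- \frac{1}{3672}\right) - \frac{12314}{12675}\right) + 156619980}{22144} = \left(\left(\frac{10577}{1836} - \frac{12314}{12675}\right) + 156619980\right) \frac{1}{22144} = \left(\frac{37151657}{7757100} + 156619980\right) \frac{1}{22144} = \frac{1214916884009657}{7757100} \cdot \frac{1}{22144} = \frac{1214916884009657}{171773222400}$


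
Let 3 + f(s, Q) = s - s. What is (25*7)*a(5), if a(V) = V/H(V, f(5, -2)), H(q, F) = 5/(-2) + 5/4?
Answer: -700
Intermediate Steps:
f(s, Q) = -3 (f(s, Q) = -3 + (s - s) = -3 + 0 = -3)
H(q, F) = -5/4 (H(q, F) = 5*(-½) + 5*(¼) = -5/2 + 5/4 = -5/4)
a(V) = -4*V/5 (a(V) = V/(-5/4) = V*(-⅘) = -4*V/5)
(25*7)*a(5) = (25*7)*(-⅘*5) = 175*(-4) = -700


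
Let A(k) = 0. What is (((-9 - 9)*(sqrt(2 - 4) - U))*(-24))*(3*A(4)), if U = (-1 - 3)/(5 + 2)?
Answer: 0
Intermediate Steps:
U = -4/7 ≈ -0.57143
(((-9 - 9)*(sqrt(2 - 4) - U))*(-24))*(3*A(4)) = (((-9 - 9)*(sqrt(2 - 4) - 1*(-4/7)))*(-24))*(3*0) = (-18*(sqrt(-2) + 4/7)*(-24))*0 = (-18*(I*sqrt(2) + 4/7)*(-24))*0 = (-18*(4/7 + I*sqrt(2))*(-24))*0 = ((-72/7 - 18*I*sqrt(2))*(-24))*0 = (1728/7 + 432*I*sqrt(2))*0 = 0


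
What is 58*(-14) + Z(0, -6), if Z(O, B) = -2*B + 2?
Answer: -798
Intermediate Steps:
Z(O, B) = 2 - 2*B
58*(-14) + Z(0, -6) = 58*(-14) + (2 - 2*(-6)) = -812 + (2 + 12) = -812 + 14 = -798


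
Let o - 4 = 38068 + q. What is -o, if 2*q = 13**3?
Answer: -78341/2 ≈ -39171.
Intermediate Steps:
q = 2197/2 (q = (1/2)*13**3 = (1/2)*2197 = 2197/2 ≈ 1098.5)
o = 78341/2 (o = 4 + (38068 + 2197/2) = 4 + 78333/2 = 78341/2 ≈ 39171.)
-o = -1*78341/2 = -78341/2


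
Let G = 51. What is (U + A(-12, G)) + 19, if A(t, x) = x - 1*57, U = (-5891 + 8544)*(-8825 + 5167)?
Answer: -9704661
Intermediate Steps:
U = -9704674 (U = 2653*(-3658) = -9704674)
A(t, x) = -57 + x (A(t, x) = x - 57 = -57 + x)
(U + A(-12, G)) + 19 = (-9704674 + (-57 + 51)) + 19 = (-9704674 - 6) + 19 = -9704680 + 19 = -9704661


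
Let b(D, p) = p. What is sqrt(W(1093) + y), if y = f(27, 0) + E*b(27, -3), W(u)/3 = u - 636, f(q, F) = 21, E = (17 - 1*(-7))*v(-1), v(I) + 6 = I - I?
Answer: 4*sqrt(114) ≈ 42.708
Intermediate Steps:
v(I) = -6 (v(I) = -6 + (I - I) = -6 + 0 = -6)
E = -144 (E = (17 - 1*(-7))*(-6) = (17 + 7)*(-6) = 24*(-6) = -144)
W(u) = -1908 + 3*u (W(u) = 3*(u - 636) = 3*(-636 + u) = -1908 + 3*u)
y = 453 (y = 21 - 144*(-3) = 21 + 432 = 453)
sqrt(W(1093) + y) = sqrt((-1908 + 3*1093) + 453) = sqrt((-1908 + 3279) + 453) = sqrt(1371 + 453) = sqrt(1824) = 4*sqrt(114)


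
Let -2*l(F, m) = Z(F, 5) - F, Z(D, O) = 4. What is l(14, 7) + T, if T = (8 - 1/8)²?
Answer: 4289/64 ≈ 67.016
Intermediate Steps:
T = 3969/64 (T = (8 - 1*⅛)² = (8 - ⅛)² = (63/8)² = 3969/64 ≈ 62.016)
l(F, m) = -2 + F/2 (l(F, m) = -(4 - F)/2 = -2 + F/2)
l(14, 7) + T = (-2 + (½)*14) + 3969/64 = (-2 + 7) + 3969/64 = 5 + 3969/64 = 4289/64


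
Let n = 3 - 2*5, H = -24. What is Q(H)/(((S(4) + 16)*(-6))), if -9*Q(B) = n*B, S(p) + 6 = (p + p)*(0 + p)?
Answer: 2/27 ≈ 0.074074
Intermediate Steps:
n = -7 (n = 3 - 10 = -7)
S(p) = -6 + 2*p² (S(p) = -6 + (p + p)*(0 + p) = -6 + (2*p)*p = -6 + 2*p²)
Q(B) = 7*B/9 (Q(B) = -(-7)*B/9 = 7*B/9)
Q(H)/(((S(4) + 16)*(-6))) = ((7/9)*(-24))/((((-6 + 2*4²) + 16)*(-6))) = -56*(-1/(6*((-6 + 2*16) + 16)))/3 = -56*(-1/(6*((-6 + 32) + 16)))/3 = -56*(-1/(6*(26 + 16)))/3 = -56/(3*(42*(-6))) = -56/3/(-252) = -56/3*(-1/252) = 2/27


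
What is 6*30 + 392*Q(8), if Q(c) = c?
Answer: 3316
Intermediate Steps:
6*30 + 392*Q(8) = 6*30 + 392*8 = 180 + 3136 = 3316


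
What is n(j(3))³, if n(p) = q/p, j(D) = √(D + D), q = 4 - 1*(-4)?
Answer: 128*√6/9 ≈ 34.837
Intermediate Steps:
q = 8 (q = 4 + 4 = 8)
j(D) = √2*√D (j(D) = √(2*D) = √2*√D)
n(p) = 8/p
n(j(3))³ = (8/((√2*√3)))³ = (8/(√6))³ = (8*(√6/6))³ = (4*√6/3)³ = 128*√6/9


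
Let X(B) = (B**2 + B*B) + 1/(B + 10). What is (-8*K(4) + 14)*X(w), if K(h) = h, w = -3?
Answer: -2286/7 ≈ -326.57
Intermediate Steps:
X(B) = 1/(10 + B) + 2*B**2 (X(B) = (B**2 + B**2) + 1/(10 + B) = 2*B**2 + 1/(10 + B) = 1/(10 + B) + 2*B**2)
(-8*K(4) + 14)*X(w) = (-8*4 + 14)*((1 + 2*(-3)**3 + 20*(-3)**2)/(10 - 3)) = (-32 + 14)*((1 + 2*(-27) + 20*9)/7) = -18*(1 - 54 + 180)/7 = -18*127/7 = -2286/7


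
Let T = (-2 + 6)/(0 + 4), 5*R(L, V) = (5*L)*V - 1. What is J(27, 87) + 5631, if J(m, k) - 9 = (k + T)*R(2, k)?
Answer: 104672/5 ≈ 20934.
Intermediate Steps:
R(L, V) = -⅕ + L*V (R(L, V) = ((5*L)*V - 1)/5 = (5*L*V - 1)/5 = (-1 + 5*L*V)/5 = -⅕ + L*V)
T = 1 (T = 4/4 = 4*(¼) = 1)
J(m, k) = 9 + (1 + k)*(-⅕ + 2*k) (J(m, k) = 9 + (k + 1)*(-⅕ + 2*k) = 9 + (1 + k)*(-⅕ + 2*k))
J(27, 87) + 5631 = (44/5 + 2*87² + (9/5)*87) + 5631 = (44/5 + 2*7569 + 783/5) + 5631 = (44/5 + 15138 + 783/5) + 5631 = 76517/5 + 5631 = 104672/5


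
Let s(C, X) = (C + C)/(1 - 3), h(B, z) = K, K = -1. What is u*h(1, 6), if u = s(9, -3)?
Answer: 9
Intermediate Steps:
h(B, z) = -1
s(C, X) = -C (s(C, X) = (2*C)/(-2) = (2*C)*(-½) = -C)
u = -9 (u = -1*9 = -9)
u*h(1, 6) = -9*(-1) = 9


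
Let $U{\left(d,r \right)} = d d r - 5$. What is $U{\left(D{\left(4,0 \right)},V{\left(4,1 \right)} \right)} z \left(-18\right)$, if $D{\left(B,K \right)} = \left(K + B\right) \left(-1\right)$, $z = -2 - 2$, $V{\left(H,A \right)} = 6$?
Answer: $6552$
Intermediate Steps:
$z = -4$
$D{\left(B,K \right)} = - B - K$ ($D{\left(B,K \right)} = \left(B + K\right) \left(-1\right) = - B - K$)
$U{\left(d,r \right)} = -5 + r d^{2}$ ($U{\left(d,r \right)} = d^{2} r - 5 = r d^{2} - 5 = -5 + r d^{2}$)
$U{\left(D{\left(4,0 \right)},V{\left(4,1 \right)} \right)} z \left(-18\right) = \left(-5 + 6 \left(\left(-1\right) 4 - 0\right)^{2}\right) \left(-4\right) \left(-18\right) = \left(-5 + 6 \left(-4 + 0\right)^{2}\right) \left(-4\right) \left(-18\right) = \left(-5 + 6 \left(-4\right)^{2}\right) \left(-4\right) \left(-18\right) = \left(-5 + 6 \cdot 16\right) \left(-4\right) \left(-18\right) = \left(-5 + 96\right) \left(-4\right) \left(-18\right) = 91 \left(-4\right) \left(-18\right) = \left(-364\right) \left(-18\right) = 6552$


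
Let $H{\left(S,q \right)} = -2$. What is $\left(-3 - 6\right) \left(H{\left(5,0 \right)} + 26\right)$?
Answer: $-216$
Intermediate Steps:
$\left(-3 - 6\right) \left(H{\left(5,0 \right)} + 26\right) = \left(-3 - 6\right) \left(-2 + 26\right) = \left(-9\right) 24 = -216$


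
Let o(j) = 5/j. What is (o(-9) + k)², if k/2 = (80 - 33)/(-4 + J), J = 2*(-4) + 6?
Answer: 21316/81 ≈ 263.16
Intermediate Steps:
J = -2 (J = -8 + 6 = -2)
k = -47/3 (k = 2*((80 - 33)/(-4 - 2)) = 2*(47/(-6)) = 2*(47*(-⅙)) = 2*(-47/6) = -47/3 ≈ -15.667)
(o(-9) + k)² = (5/(-9) - 47/3)² = (5*(-⅑) - 47/3)² = (-5/9 - 47/3)² = (-146/9)² = 21316/81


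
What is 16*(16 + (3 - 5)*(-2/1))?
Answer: 320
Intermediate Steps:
16*(16 + (3 - 5)*(-2/1)) = 16*(16 - (-4)) = 16*(16 - 2*(-2)) = 16*(16 + 4) = 16*20 = 320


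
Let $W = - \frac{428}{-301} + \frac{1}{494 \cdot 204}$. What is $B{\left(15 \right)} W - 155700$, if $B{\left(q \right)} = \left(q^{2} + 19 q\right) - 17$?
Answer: $- \frac{276569029159}{1784328} \approx -1.55 \cdot 10^{5}$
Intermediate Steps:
$W = \frac{43132429}{30333576}$ ($W = \left(-428\right) \left(- \frac{1}{301}\right) + \frac{1}{494} \cdot \frac{1}{204} = \frac{428}{301} + \frac{1}{100776} = \frac{43132429}{30333576} \approx 1.4219$)
$B{\left(q \right)} = -17 + q^{2} + 19 q$
$B{\left(15 \right)} W - 155700 = \left(-17 + 15^{2} + 19 \cdot 15\right) \frac{43132429}{30333576} - 155700 = \left(-17 + 225 + 285\right) \frac{43132429}{30333576} - 155700 = 493 \cdot \frac{43132429}{30333576} - 155700 = \frac{1250840441}{1784328} - 155700 = - \frac{276569029159}{1784328}$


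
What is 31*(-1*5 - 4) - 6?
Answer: -285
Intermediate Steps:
31*(-1*5 - 4) - 6 = 31*(-5 - 4) - 6 = 31*(-9) - 6 = -279 - 6 = -285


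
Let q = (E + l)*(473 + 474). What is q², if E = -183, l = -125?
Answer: 85074888976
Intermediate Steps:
q = -291676 (q = (-183 - 125)*(473 + 474) = -308*947 = -291676)
q² = (-291676)² = 85074888976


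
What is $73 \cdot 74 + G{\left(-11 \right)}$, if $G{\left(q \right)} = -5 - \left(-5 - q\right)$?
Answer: $5391$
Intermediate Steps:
$G{\left(q \right)} = q$ ($G{\left(q \right)} = -5 + \left(5 + q\right) = q$)
$73 \cdot 74 + G{\left(-11 \right)} = 73 \cdot 74 - 11 = 5402 - 11 = 5391$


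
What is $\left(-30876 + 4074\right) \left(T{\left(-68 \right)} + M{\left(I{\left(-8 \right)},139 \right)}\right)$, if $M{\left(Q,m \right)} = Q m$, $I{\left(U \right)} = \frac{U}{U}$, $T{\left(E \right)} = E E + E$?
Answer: $-125835390$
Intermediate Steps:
$T{\left(E \right)} = E + E^{2}$ ($T{\left(E \right)} = E^{2} + E = E + E^{2}$)
$I{\left(U \right)} = 1$
$\left(-30876 + 4074\right) \left(T{\left(-68 \right)} + M{\left(I{\left(-8 \right)},139 \right)}\right) = \left(-30876 + 4074\right) \left(- 68 \left(1 - 68\right) + 1 \cdot 139\right) = - 26802 \left(\left(-68\right) \left(-67\right) + 139\right) = - 26802 \left(4556 + 139\right) = \left(-26802\right) 4695 = -125835390$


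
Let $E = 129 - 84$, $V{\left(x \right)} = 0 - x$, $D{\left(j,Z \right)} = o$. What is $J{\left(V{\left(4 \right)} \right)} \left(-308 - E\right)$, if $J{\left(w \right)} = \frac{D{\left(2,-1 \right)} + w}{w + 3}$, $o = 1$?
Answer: $-1059$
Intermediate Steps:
$D{\left(j,Z \right)} = 1$
$V{\left(x \right)} = - x$
$E = 45$ ($E = 129 - 84 = 45$)
$J{\left(w \right)} = \frac{1 + w}{3 + w}$ ($J{\left(w \right)} = \frac{1 + w}{w + 3} = \frac{1 + w}{3 + w}$)
$J{\left(V{\left(4 \right)} \right)} \left(-308 - E\right) = \frac{1 - 4}{3 - 4} \left(-308 - 45\right) = \frac{1}{-1} \left(-3\right) \left(-353\right) = \left(-1\right) \left(-3\right) \left(-353\right) = 3 \left(-353\right) = -1059$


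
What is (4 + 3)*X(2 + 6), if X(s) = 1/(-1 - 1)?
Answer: -7/2 ≈ -3.5000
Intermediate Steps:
X(s) = -1/2 (X(s) = 1/(-2) = -1/2)
(4 + 3)*X(2 + 6) = (4 + 3)*(-1/2) = 7*(-1/2) = -7/2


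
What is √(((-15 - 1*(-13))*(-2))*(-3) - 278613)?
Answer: 5*I*√11145 ≈ 527.85*I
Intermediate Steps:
√(((-15 - 1*(-13))*(-2))*(-3) - 278613) = √(((-15 + 13)*(-2))*(-3) - 278613) = √(-2*(-2)*(-3) - 278613) = √(4*(-3) - 278613) = √(-12 - 278613) = √(-278625) = 5*I*√11145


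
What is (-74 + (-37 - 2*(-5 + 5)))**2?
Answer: 12321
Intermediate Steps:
(-74 + (-37 - 2*(-5 + 5)))**2 = (-74 + (-37 - 2*0))**2 = (-74 + (-37 - 1*0))**2 = (-74 + (-37 + 0))**2 = (-74 - 37)**2 = (-111)**2 = 12321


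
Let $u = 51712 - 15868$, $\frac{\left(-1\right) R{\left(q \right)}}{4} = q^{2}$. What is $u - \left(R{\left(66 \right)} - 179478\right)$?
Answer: $232746$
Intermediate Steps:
$R{\left(q \right)} = - 4 q^{2}$
$u = 35844$ ($u = 51712 - 15868 = 35844$)
$u - \left(R{\left(66 \right)} - 179478\right) = 35844 - \left(- 4 \cdot 66^{2} - 179478\right) = 35844 - \left(\left(-4\right) 4356 - 179478\right) = 35844 - \left(-17424 - 179478\right) = 35844 - -196902 = 35844 + 196902 = 232746$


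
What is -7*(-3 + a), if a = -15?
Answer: 126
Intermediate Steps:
-7*(-3 + a) = -7*(-3 - 15) = -7*(-18) = 126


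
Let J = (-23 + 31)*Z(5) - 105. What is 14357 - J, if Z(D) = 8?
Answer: 14398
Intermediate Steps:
J = -41 (J = (-23 + 31)*8 - 105 = 8*8 - 105 = 64 - 105 = -41)
14357 - J = 14357 - 1*(-41) = 14357 + 41 = 14398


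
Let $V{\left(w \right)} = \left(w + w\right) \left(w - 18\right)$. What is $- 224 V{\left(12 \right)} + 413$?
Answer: $32669$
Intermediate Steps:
$V{\left(w \right)} = 2 w \left(-18 + w\right)$
$- 224 V{\left(12 \right)} + 413 = - 224 \cdot 2 \cdot 12 \left(-18 + 12\right) + 413 = - 224 \cdot 2 \cdot 12 \left(-6\right) + 413 = \left(-224\right) \left(-144\right) + 413 = 32256 + 413 = 32669$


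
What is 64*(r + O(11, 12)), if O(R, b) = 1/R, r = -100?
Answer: -70336/11 ≈ -6394.2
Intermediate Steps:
64*(r + O(11, 12)) = 64*(-100 + 1/11) = 64*(-1099/11) = -70336/11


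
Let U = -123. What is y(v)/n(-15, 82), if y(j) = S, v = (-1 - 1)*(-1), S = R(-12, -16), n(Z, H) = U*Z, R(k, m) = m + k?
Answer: -28/1845 ≈ -0.015176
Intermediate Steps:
R(k, m) = k + m
n(Z, H) = -123*Z
S = -28 (S = -12 - 16 = -28)
v = 2 (v = -2*(-1) = 2)
y(j) = -28
y(v)/n(-15, 82) = -28/((-123*(-15))) = -28/1845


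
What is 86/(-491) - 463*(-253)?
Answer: 57515163/491 ≈ 1.1714e+5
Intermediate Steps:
86/(-491) - 463*(-253) = 86*(-1/491) + 117139 = -86/491 + 117139 = 57515163/491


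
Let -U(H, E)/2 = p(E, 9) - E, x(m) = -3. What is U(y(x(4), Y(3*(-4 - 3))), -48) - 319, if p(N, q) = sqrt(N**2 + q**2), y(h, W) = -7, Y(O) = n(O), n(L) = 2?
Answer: -415 - 6*sqrt(265) ≈ -512.67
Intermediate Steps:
Y(O) = 2
U(H, E) = -2*sqrt(81 + E**2) + 2*E (U(H, E) = -2*(sqrt(E**2 + 9**2) - E) = -2*(sqrt(E**2 + 81) - E) = -2*(sqrt(81 + E**2) - E) = -2*sqrt(81 + E**2) + 2*E)
U(y(x(4), Y(3*(-4 - 3))), -48) - 319 = (-2*sqrt(81 + (-48)**2) + 2*(-48)) - 319 = (-2*sqrt(81 + 2304) - 96) - 319 = (-6*sqrt(265) - 96) - 319 = (-96 - 6*sqrt(265)) - 319 = -415 - 6*sqrt(265)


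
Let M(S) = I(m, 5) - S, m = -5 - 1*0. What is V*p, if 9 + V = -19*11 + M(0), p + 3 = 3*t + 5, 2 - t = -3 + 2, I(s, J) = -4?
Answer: -2442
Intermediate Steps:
m = -5 (m = -5 + 0 = -5)
t = 3 (t = 2 - (-3 + 2) = 2 - 1*(-1) = 2 + 1 = 3)
p = 11 (p = -3 + (3*3 + 5) = -3 + (9 + 5) = -3 + 14 = 11)
M(S) = -4 - S
V = -222 (V = -9 + (-19*11 + (-4 - 1*0)) = -9 + (-209 + (-4 + 0)) = -9 + (-209 - 4) = -9 - 213 = -222)
V*p = -222*11 = -2442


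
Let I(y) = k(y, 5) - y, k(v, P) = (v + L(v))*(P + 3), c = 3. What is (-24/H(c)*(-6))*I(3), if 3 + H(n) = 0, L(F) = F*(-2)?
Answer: 1296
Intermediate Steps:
L(F) = -2*F
H(n) = -3 (H(n) = -3 + 0 = -3)
k(v, P) = -v*(3 + P) (k(v, P) = (v - 2*v)*(P + 3) = (-v)*(3 + P) = -v*(3 + P))
I(y) = -9*y (I(y) = y*(-3 - 1*5) - y = y*(-3 - 5) - y = y*(-8) - y = -8*y - y = -9*y)
(-24/H(c)*(-6))*I(3) = (-24/(-3)*(-6))*(-9*3) = (-24*(-⅓)*(-6))*(-27) = (8*(-6))*(-27) = -48*(-27) = 1296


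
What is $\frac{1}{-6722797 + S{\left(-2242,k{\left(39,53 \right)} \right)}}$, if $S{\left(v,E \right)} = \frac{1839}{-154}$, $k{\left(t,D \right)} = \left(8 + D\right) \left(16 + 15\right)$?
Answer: $- \frac{154}{1035312577} \approx -1.4875 \cdot 10^{-7}$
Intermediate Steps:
$k{\left(t,D \right)} = 248 + 31 D$ ($k{\left(t,D \right)} = \left(8 + D\right) 31 = 248 + 31 D$)
$S{\left(v,E \right)} = - \frac{1839}{154}$ ($S{\left(v,E \right)} = 1839 \left(- \frac{1}{154}\right) = - \frac{1839}{154}$)
$\frac{1}{-6722797 + S{\left(-2242,k{\left(39,53 \right)} \right)}} = \frac{1}{-6722797 - \frac{1839}{154}} = \frac{1}{- \frac{1035312577}{154}} = - \frac{154}{1035312577}$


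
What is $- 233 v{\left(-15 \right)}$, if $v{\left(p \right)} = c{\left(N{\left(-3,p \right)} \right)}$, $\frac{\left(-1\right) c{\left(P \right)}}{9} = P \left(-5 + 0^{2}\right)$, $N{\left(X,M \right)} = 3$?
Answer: $-31455$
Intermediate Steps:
$c{\left(P \right)} = 45 P$ ($c{\left(P \right)} = - 9 P \left(-5 + 0^{2}\right) = - 9 P \left(-5 + 0\right) = - 9 P \left(-5\right) = - 9 \left(- 5 P\right) = 45 P$)
$v{\left(p \right)} = 135$ ($v{\left(p \right)} = 45 \cdot 3 = 135$)
$- 233 v{\left(-15 \right)} = \left(-233\right) 135 = -31455$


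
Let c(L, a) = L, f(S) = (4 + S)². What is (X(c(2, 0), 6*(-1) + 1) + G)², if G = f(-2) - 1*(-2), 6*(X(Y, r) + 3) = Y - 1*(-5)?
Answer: 625/36 ≈ 17.361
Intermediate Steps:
X(Y, r) = -13/6 + Y/6 (X(Y, r) = -3 + (Y - 1*(-5))/6 = -3 + (Y + 5)/6 = -3 + (5 + Y)/6 = -3 + (⅚ + Y/6) = -13/6 + Y/6)
G = 6 (G = (4 - 2)² - 1*(-2) = 2² + 2 = 4 + 2 = 6)
(X(c(2, 0), 6*(-1) + 1) + G)² = ((-13/6 + (⅙)*2) + 6)² = ((-13/6 + ⅓) + 6)² = (-11/6 + 6)² = (25/6)² = 625/36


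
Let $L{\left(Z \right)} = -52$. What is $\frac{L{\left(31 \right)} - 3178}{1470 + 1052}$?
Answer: $- \frac{1615}{1261} \approx -1.2807$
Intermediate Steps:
$\frac{L{\left(31 \right)} - 3178}{1470 + 1052} = \frac{-52 - 3178}{1470 + 1052} = - \frac{3230}{2522} = \left(-3230\right) \frac{1}{2522} = - \frac{1615}{1261}$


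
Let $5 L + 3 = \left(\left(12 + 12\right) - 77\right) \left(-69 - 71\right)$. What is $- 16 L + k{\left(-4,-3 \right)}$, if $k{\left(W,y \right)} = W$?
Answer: $- \frac{118692}{5} \approx -23738.0$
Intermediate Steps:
$L = \frac{7417}{5}$ ($L = - \frac{3}{5} + \frac{\left(\left(12 + 12\right) - 77\right) \left(-69 - 71\right)}{5} = - \frac{3}{5} + \frac{\left(24 - 77\right) \left(-140\right)}{5} = - \frac{3}{5} + \frac{\left(-53\right) \left(-140\right)}{5} = - \frac{3}{5} + \frac{1}{5} \cdot 7420 = - \frac{3}{5} + 1484 = \frac{7417}{5} \approx 1483.4$)
$- 16 L + k{\left(-4,-3 \right)} = \left(-16\right) \frac{7417}{5} - 4 = - \frac{118672}{5} - 4 = - \frac{118692}{5}$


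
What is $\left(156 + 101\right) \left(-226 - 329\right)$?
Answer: $-142635$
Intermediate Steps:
$\left(156 + 101\right) \left(-226 - 329\right) = 257 \left(-555\right) = -142635$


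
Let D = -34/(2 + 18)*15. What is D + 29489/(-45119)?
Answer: -2360047/90238 ≈ -26.154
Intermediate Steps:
D = -51/2 (D = -34/20*15 = -34*1/20*15 = -17/10*15 = -51/2 ≈ -25.500)
D + 29489/(-45119) = -51/2 + 29489/(-45119) = -51/2 + 29489*(-1/45119) = -51/2 - 29489/45119 = -2360047/90238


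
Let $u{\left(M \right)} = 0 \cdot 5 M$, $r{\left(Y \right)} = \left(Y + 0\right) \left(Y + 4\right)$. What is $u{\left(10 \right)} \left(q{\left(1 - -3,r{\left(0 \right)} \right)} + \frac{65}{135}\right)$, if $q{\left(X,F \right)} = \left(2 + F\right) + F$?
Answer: $0$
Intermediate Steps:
$r{\left(Y \right)} = Y \left(4 + Y\right)$
$u{\left(M \right)} = 0$ ($u{\left(M \right)} = 0 M = 0$)
$q{\left(X,F \right)} = 2 + 2 F$
$u{\left(10 \right)} \left(q{\left(1 - -3,r{\left(0 \right)} \right)} + \frac{65}{135}\right) = 0 \left(\left(2 + 2 \cdot 0 \left(4 + 0\right)\right) + \frac{65}{135}\right) = 0 \left(\left(2 + 2 \cdot 0 \cdot 4\right) + 65 \cdot \frac{1}{135}\right) = 0 \left(\left(2 + 2 \cdot 0\right) + \frac{13}{27}\right) = 0 \left(\left(2 + 0\right) + \frac{13}{27}\right) = 0 \left(2 + \frac{13}{27}\right) = 0 \cdot \frac{67}{27} = 0$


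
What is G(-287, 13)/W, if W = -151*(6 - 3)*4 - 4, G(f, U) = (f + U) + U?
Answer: 261/1816 ≈ 0.14372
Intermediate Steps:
G(f, U) = f + 2*U (G(f, U) = (U + f) + U = f + 2*U)
W = -1816 (W = -453*4 - 4 = -151*12 - 4 = -1812 - 4 = -1816)
G(-287, 13)/W = (-287 + 2*13)/(-1816) = (-287 + 26)*(-1/1816) = -261*(-1/1816) = 261/1816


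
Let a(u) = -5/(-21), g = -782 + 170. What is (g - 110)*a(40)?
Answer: -3610/21 ≈ -171.90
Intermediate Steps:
g = -612
a(u) = 5/21 (a(u) = -5*(-1/21) = 5/21)
(g - 110)*a(40) = (-612 - 110)*(5/21) = -722*5/21 = -3610/21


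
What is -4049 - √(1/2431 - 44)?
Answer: -4049 - I*√260027053/2431 ≈ -4049.0 - 6.6332*I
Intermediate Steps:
-4049 - √(1/2431 - 44) = -4049 - √(-106963/2431) = -4049 - I*√260027053/2431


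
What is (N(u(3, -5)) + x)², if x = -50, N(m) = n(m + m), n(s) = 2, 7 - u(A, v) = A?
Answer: 2304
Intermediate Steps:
u(A, v) = 7 - A
N(m) = 2
(N(u(3, -5)) + x)² = (2 - 50)² = (-48)² = 2304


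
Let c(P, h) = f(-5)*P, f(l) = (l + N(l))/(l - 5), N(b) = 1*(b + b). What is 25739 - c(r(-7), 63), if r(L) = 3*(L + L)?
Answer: 25802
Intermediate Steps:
N(b) = 2*b (N(b) = 1*(2*b) = 2*b)
f(l) = 3*l/(-5 + l) (f(l) = (l + 2*l)/(l - 5) = (3*l)/(-5 + l) = 3*l/(-5 + l))
r(L) = 6*L (r(L) = 3*(2*L) = 6*L)
c(P, h) = 3*P/2 (c(P, h) = (3*(-5)/(-5 - 5))*P = (3*(-5)/(-10))*P = (3*(-5)*(-⅒))*P = 3*P/2)
25739 - c(r(-7), 63) = 25739 - 3*6*(-7)/2 = 25739 - 3*(-42)/2 = 25739 - 1*(-63) = 25739 + 63 = 25802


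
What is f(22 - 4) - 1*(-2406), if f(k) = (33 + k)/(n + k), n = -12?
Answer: 4829/2 ≈ 2414.5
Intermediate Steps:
f(k) = (33 + k)/(-12 + k)
f(22 - 4) - 1*(-2406) = (33 + (22 - 4))/(-12 + (22 - 4)) - 1*(-2406) = (33 + 18)/(-12 + 18) + 2406 = 51/6 + 2406 = (⅙)*51 + 2406 = 17/2 + 2406 = 4829/2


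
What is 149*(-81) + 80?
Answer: -11989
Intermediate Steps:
149*(-81) + 80 = -12069 + 80 = -11989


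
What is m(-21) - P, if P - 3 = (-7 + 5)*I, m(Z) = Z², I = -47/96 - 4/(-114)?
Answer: 398627/912 ≈ 437.09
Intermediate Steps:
I = -829/1824 (I = -47*1/96 - 4*(-1/114) = -47/96 + 2/57 = -829/1824 ≈ -0.45450)
P = 3565/912 (P = 3 + (-7 + 5)*(-829/1824) = 3 - 2*(-829/1824) = 3 + 829/912 = 3565/912 ≈ 3.9090)
m(-21) - P = (-21)² - 1*3565/912 = 441 - 3565/912 = 398627/912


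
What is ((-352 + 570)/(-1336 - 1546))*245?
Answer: -26705/1441 ≈ -18.532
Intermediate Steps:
((-352 + 570)/(-1336 - 1546))*245 = (218/(-2882))*245 = (218*(-1/2882))*245 = -109/1441*245 = -26705/1441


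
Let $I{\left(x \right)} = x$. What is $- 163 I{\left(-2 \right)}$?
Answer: $326$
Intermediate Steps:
$- 163 I{\left(-2 \right)} = \left(-163\right) \left(-2\right) = 326$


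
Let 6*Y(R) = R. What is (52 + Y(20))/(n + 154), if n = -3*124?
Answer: -83/327 ≈ -0.25382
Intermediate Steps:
Y(R) = R/6
n = -372
(52 + Y(20))/(n + 154) = (52 + (1/6)*20)/(-372 + 154) = (52 + 10/3)/(-218) = (166/3)*(-1/218) = -83/327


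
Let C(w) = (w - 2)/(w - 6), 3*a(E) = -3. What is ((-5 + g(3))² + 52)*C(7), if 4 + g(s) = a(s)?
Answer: 760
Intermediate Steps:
a(E) = -1 (a(E) = (⅓)*(-3) = -1)
g(s) = -5 (g(s) = -4 - 1 = -5)
C(w) = (-2 + w)/(-6 + w)
((-5 + g(3))² + 52)*C(7) = ((-5 - 5)² + 52)*((-2 + 7)/(-6 + 7)) = ((-10)² + 52)*(5/1) = (100 + 52)*(1*5) = 152*5 = 760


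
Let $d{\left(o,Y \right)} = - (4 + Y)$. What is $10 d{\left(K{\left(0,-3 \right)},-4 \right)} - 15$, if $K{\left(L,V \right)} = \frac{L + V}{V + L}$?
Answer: $-15$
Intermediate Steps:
$K{\left(L,V \right)} = 1$ ($K{\left(L,V \right)} = \frac{L + V}{L + V} = 1$)
$d{\left(o,Y \right)} = -4 - Y$
$10 d{\left(K{\left(0,-3 \right)},-4 \right)} - 15 = 10 \left(-4 - -4\right) - 15 = 10 \left(-4 + 4\right) - 15 = 10 \cdot 0 - 15 = 0 - 15 = -15$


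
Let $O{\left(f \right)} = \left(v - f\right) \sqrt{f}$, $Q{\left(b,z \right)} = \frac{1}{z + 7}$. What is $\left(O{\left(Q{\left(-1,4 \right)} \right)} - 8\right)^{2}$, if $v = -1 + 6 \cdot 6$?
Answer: $\frac{232640}{1331} - \frac{6144 \sqrt{11}}{121} \approx 6.3781$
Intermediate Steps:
$v = 35$ ($v = -1 + 36 = 35$)
$Q{\left(b,z \right)} = \frac{1}{7 + z}$
$O{\left(f \right)} = \sqrt{f} \left(35 - f\right)$ ($O{\left(f \right)} = \left(35 - f\right) \sqrt{f} = \sqrt{f} \left(35 - f\right)$)
$\left(O{\left(Q{\left(-1,4 \right)} \right)} - 8\right)^{2} = \left(\sqrt{\frac{1}{7 + 4}} \left(35 - \frac{1}{7 + 4}\right) - 8\right)^{2} = \left(\sqrt{\frac{1}{11}} \left(35 - \frac{1}{11}\right) - 8\right)^{2} = \left(\frac{35 - \frac{1}{11}}{\sqrt{11}} - 8\right)^{2} = \left(\frac{\sqrt{11}}{11} \left(35 - \frac{1}{11}\right) - 8\right)^{2} = \left(\frac{\sqrt{11}}{11} \cdot \frac{384}{11} - 8\right)^{2} = \left(\frac{384 \sqrt{11}}{121} - 8\right)^{2} = \left(-8 + \frac{384 \sqrt{11}}{121}\right)^{2}$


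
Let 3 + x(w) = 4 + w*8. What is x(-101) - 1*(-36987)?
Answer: 36180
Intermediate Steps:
x(w) = 1 + 8*w (x(w) = -3 + (4 + w*8) = -3 + (4 + 8*w) = 1 + 8*w)
x(-101) - 1*(-36987) = (1 + 8*(-101)) - 1*(-36987) = (1 - 808) + 36987 = -807 + 36987 = 36180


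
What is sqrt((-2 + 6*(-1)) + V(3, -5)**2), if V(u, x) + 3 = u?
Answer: 2*I*sqrt(2) ≈ 2.8284*I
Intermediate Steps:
V(u, x) = -3 + u
sqrt((-2 + 6*(-1)) + V(3, -5)**2) = sqrt((-2 + 6*(-1)) + (-3 + 3)**2) = sqrt((-2 - 6) + 0**2) = sqrt(-8 + 0) = sqrt(-8) = 2*I*sqrt(2)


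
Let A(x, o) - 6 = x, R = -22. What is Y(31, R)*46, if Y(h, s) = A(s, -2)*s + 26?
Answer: 17388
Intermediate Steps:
A(x, o) = 6 + x
Y(h, s) = 26 + s*(6 + s) (Y(h, s) = (6 + s)*s + 26 = s*(6 + s) + 26 = 26 + s*(6 + s))
Y(31, R)*46 = (26 - 22*(6 - 22))*46 = (26 - 22*(-16))*46 = (26 + 352)*46 = 378*46 = 17388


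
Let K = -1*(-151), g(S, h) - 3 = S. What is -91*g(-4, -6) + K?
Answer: 242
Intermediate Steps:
g(S, h) = 3 + S
K = 151
-91*g(-4, -6) + K = -91*(3 - 4) + 151 = -91*(-1) + 151 = 91 + 151 = 242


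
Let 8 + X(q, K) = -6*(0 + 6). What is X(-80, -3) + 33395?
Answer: 33351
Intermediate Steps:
X(q, K) = -44 (X(q, K) = -8 - 6*(0 + 6) = -8 - 6*6 = -8 - 36 = -44)
X(-80, -3) + 33395 = -44 + 33395 = 33351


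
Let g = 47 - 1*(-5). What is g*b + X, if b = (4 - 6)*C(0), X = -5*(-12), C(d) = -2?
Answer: 268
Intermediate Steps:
X = 60
g = 52 (g = 47 + 5 = 52)
b = 4 (b = (4 - 6)*(-2) = -2*(-2) = 4)
g*b + X = 52*4 + 60 = 208 + 60 = 268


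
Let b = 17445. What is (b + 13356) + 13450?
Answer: 44251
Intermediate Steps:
(b + 13356) + 13450 = (17445 + 13356) + 13450 = 30801 + 13450 = 44251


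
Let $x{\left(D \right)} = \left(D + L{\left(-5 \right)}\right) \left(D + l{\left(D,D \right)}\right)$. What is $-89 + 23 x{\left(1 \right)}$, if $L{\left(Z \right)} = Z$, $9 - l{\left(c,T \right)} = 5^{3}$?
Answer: $10491$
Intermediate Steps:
$l{\left(c,T \right)} = -116$ ($l{\left(c,T \right)} = 9 - 5^{3} = 9 - 125 = -116$)
$x{\left(D \right)} = \left(-116 + D\right) \left(-5 + D\right)$ ($x{\left(D \right)} = \left(D - 5\right) \left(D - 116\right) = \left(-5 + D\right) \left(-116 + D\right) = \left(-116 + D\right) \left(-5 + D\right)$)
$-89 + 23 x{\left(1 \right)} = -89 + 23 \left(580 + 1^{2} - 121\right) = -89 + 23 \left(580 + 1 - 121\right) = -89 + 23 \cdot 460 = -89 + 10580 = 10491$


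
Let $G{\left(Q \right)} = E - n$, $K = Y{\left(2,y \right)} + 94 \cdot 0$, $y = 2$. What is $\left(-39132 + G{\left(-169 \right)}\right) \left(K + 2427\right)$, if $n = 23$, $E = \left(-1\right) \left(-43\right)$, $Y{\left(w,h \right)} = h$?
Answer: $-95003048$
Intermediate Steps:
$E = 43$
$K = 2$ ($K = 2 + 94 \cdot 0 = 2 + 0 = 2$)
$G{\left(Q \right)} = 20$ ($G{\left(Q \right)} = 43 - 23 = 20$)
$\left(-39132 + G{\left(-169 \right)}\right) \left(K + 2427\right) = \left(-39132 + 20\right) \left(2 + 2427\right) = \left(-39112\right) 2429 = -95003048$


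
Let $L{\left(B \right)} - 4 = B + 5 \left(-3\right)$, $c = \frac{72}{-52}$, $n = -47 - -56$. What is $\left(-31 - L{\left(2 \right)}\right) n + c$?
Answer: $- \frac{2592}{13} \approx -199.38$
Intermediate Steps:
$n = 9$ ($n = -47 + 56 = 9$)
$c = - \frac{18}{13}$ ($c = 72 \left(- \frac{1}{52}\right) = - \frac{18}{13} \approx -1.3846$)
$L{\left(B \right)} = -11 + B$ ($L{\left(B \right)} = 4 + \left(B + 5 \left(-3\right)\right) = 4 + \left(B - 15\right) = 4 + \left(-15 + B\right) = -11 + B$)
$\left(-31 - L{\left(2 \right)}\right) n + c = \left(-31 - \left(-11 + 2\right)\right) 9 - \frac{18}{13} = \left(-31 - -9\right) 9 - \frac{18}{13} = \left(-31 + 9\right) 9 - \frac{18}{13} = \left(-22\right) 9 - \frac{18}{13} = -198 - \frac{18}{13} = - \frac{2592}{13}$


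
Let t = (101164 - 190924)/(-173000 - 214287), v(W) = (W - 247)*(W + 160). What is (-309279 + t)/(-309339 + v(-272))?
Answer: 39926548771/32430251519 ≈ 1.2312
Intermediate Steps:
v(W) = (-247 + W)*(160 + W)
t = 89760/387287 (t = -89760/(-387287) = -89760*(-1/387287) = 89760/387287 ≈ 0.23177)
(-309279 + t)/(-309339 + v(-272)) = (-309279 + 89760/387287)/(-309339 + (-39520 + (-272)**2 - 87*(-272))) = -119779646313/(387287*(-309339 + (-39520 + 73984 + 23664))) = -119779646313/(387287*(-309339 + 58128)) = -119779646313/387287/(-251211) = -119779646313/387287*(-1/251211) = 39926548771/32430251519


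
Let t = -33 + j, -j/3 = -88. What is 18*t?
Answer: 4158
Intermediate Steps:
j = 264 (j = -3*(-88) = 264)
t = 231 (t = -33 + 264 = 231)
18*t = 18*231 = 4158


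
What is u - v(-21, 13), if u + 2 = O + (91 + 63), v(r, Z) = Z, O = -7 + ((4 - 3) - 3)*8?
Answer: 116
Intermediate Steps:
O = -23 (O = -7 + (1 - 3)*8 = -7 - 2*8 = -7 - 16 = -23)
u = 129 (u = -2 + (-23 + (91 + 63)) = -2 + (-23 + 154) = -2 + 131 = 129)
u - v(-21, 13) = 129 - 1*13 = 129 - 13 = 116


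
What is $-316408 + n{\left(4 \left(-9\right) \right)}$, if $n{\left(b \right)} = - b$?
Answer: $-316372$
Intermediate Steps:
$-316408 + n{\left(4 \left(-9\right) \right)} = -316408 - 4 \left(-9\right) = -316408 - -36 = -316408 + 36 = -316372$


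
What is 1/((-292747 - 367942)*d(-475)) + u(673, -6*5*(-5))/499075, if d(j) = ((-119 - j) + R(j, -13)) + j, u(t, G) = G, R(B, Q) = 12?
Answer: 424182301/1411258792249 ≈ 0.00030057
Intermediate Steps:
d(j) = -107 (d(j) = ((-119 - j) + 12) + j = (-107 - j) + j = -107)
1/((-292747 - 367942)*d(-475)) + u(673, -6*5*(-5))/499075 = 1/(-292747 - 367942*(-107)) + (-6*5*(-5))/499075 = -1/107/(-660689) - 30*(-5)*(1/499075) = -1/660689*(-1/107) + 150*(1/499075) = 1/70693723 + 6/19963 = 424182301/1411258792249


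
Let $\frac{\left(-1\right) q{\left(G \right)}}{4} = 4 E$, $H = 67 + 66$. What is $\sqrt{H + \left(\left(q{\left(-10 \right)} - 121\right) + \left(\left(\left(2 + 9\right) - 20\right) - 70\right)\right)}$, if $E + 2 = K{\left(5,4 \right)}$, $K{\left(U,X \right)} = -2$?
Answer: $i \sqrt{3} \approx 1.732 i$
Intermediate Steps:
$E = -4$ ($E = -2 - 2 = -4$)
$H = 133$
$q{\left(G \right)} = 64$ ($q{\left(G \right)} = - 4 \cdot 4 \left(-4\right) = \left(-4\right) \left(-16\right) = 64$)
$\sqrt{H + \left(\left(q{\left(-10 \right)} - 121\right) + \left(\left(\left(2 + 9\right) - 20\right) - 70\right)\right)} = \sqrt{133 + \left(\left(64 - 121\right) + \left(\left(\left(2 + 9\right) - 20\right) - 70\right)\right)} = \sqrt{133 + \left(-57 + \left(\left(11 - 20\right) - 70\right)\right)} = \sqrt{133 - 136} = \sqrt{-3} = i \sqrt{3}$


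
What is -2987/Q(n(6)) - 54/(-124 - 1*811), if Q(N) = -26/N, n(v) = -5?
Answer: -13962821/24310 ≈ -574.37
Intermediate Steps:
-2987/Q(n(6)) - 54/(-124 - 1*811) = -2987/((-26/(-5))) - 54/(-124 - 1*811) = -2987/((-26*(-1/5))) - 54/(-124 - 811) = -2987/26/5 - 54/(-935) = -2987*5/26 - 54*(-1/935) = -14935/26 + 54/935 = -13962821/24310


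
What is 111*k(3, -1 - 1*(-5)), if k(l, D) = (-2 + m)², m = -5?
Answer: 5439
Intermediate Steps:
k(l, D) = 49 (k(l, D) = (-2 - 5)² = (-7)² = 49)
111*k(3, -1 - 1*(-5)) = 111*49 = 5439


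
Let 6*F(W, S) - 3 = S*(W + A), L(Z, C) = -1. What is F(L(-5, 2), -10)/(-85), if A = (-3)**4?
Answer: 797/510 ≈ 1.5627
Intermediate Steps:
A = 81
F(W, S) = 1/2 + S*(81 + W)/6 (F(W, S) = 1/2 + (S*(W + 81))/6 = 1/2 + (S*(81 + W))/6 = 1/2 + S*(81 + W)/6)
F(L(-5, 2), -10)/(-85) = (1/2 + (27/2)*(-10) + (1/6)*(-10)*(-1))/(-85) = (1/2 - 135 + 5/3)*(-1/85) = -797/6*(-1/85) = 797/510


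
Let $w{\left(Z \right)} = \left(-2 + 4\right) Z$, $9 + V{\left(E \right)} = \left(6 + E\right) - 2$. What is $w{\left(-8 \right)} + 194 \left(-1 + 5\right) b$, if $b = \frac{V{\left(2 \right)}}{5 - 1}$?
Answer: $-598$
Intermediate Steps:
$V{\left(E \right)} = -5 + E$ ($V{\left(E \right)} = -9 + \left(\left(6 + E\right) - 2\right) = -9 + \left(4 + E\right) = -5 + E$)
$w{\left(Z \right)} = 2 Z$
$b = - \frac{3}{4}$ ($b = \frac{-5 + 2}{5 - 1} = - \frac{3}{4} \approx -0.75$)
$w{\left(-8 \right)} + 194 \left(-1 + 5\right) b = 2 \left(-8\right) + 194 \left(-1 + 5\right) \left(- \frac{3}{4}\right) = -16 + 194 \cdot 4 \left(- \frac{3}{4}\right) = -16 + 194 \left(-3\right) = -16 - 582 = -598$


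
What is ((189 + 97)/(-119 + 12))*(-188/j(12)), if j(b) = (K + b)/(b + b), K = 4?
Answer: 80652/107 ≈ 753.76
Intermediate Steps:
j(b) = (4 + b)/(2*b) (j(b) = (4 + b)/(b + b) = (4 + b)/((2*b)) = (4 + b)*(1/(2*b)) = (4 + b)/(2*b))
((189 + 97)/(-119 + 12))*(-188/j(12)) = ((189 + 97)/(-119 + 12))*(-188*24/(4 + 12)) = (286/(-107))*(-188/((1/2)*(1/12)*16)) = (286*(-1/107))*(-188/2/3) = -(-53768)*3/(107*2) = -286/107*(-282) = 80652/107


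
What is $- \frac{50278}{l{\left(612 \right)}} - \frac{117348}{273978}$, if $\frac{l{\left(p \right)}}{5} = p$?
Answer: $- \frac{392615299}{23288130} \approx -16.859$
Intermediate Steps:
$l{\left(p \right)} = 5 p$
$- \frac{50278}{l{\left(612 \right)}} - \frac{117348}{273978} = - \frac{50278}{5 \cdot 612} - \frac{117348}{273978} = - \frac{50278}{3060} - \frac{19558}{45663} = \left(-50278\right) \frac{1}{3060} - \frac{19558}{45663} = - \frac{25139}{1530} - \frac{19558}{45663} = - \frac{392615299}{23288130}$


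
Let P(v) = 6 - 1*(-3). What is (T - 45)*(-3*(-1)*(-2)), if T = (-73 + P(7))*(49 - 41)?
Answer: 3342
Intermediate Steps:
P(v) = 9 (P(v) = 6 + 3 = 9)
T = -512 (T = (-73 + 9)*(49 - 41) = -64*8 = -512)
(T - 45)*(-3*(-1)*(-2)) = (-512 - 45)*(-3*(-1)*(-2)) = -1671*(-2) = -557*(-6) = 3342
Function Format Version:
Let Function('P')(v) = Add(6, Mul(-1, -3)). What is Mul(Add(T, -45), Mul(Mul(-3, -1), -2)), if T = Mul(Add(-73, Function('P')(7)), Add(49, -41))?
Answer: 3342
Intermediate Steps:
Function('P')(v) = 9 (Function('P')(v) = Add(6, 3) = 9)
T = -512 (T = Mul(Add(-73, 9), Add(49, -41)) = Mul(-64, 8) = -512)
Mul(Add(T, -45), Mul(Mul(-3, -1), -2)) = Mul(Add(-512, -45), Mul(Mul(-3, -1), -2)) = Mul(-557, Mul(3, -2)) = Mul(-557, -6) = 3342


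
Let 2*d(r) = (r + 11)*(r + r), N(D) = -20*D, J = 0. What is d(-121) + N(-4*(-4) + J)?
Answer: 12990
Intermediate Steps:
d(r) = r*(11 + r) (d(r) = ((r + 11)*(r + r))/2 = ((11 + r)*(2*r))/2 = (2*r*(11 + r))/2 = r*(11 + r))
d(-121) + N(-4*(-4) + J) = -121*(11 - 121) - 20*(-4*(-4) + 0) = -121*(-110) - 20*(16 + 0) = 13310 - 20*16 = 13310 - 320 = 12990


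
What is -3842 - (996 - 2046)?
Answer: -2792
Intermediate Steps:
-3842 - (996 - 2046) = -3842 - 1*(-1050) = -3842 + 1050 = -2792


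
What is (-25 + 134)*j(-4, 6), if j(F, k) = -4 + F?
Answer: -872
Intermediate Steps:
(-25 + 134)*j(-4, 6) = (-25 + 134)*(-4 - 4) = 109*(-8) = -872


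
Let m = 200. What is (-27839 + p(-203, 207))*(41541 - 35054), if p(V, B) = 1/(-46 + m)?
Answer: -27811098835/154 ≈ -1.8059e+8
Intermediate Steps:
p(V, B) = 1/154 (p(V, B) = 1/(-46 + 200) = 1/154)
(-27839 + p(-203, 207))*(41541 - 35054) = (-27839 + 1/154)*(41541 - 35054) = -4287205/154*6487 = -27811098835/154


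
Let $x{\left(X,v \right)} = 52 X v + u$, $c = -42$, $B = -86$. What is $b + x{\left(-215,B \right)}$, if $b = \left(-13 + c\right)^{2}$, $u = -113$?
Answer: $964392$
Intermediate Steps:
$x{\left(X,v \right)} = -113 + 52 X v$ ($x{\left(X,v \right)} = 52 X v - 113 = -113 + 52 X v$)
$b = 3025$ ($b = \left(-13 - 42\right)^{2} = \left(-55\right)^{2} = 3025$)
$b + x{\left(-215,B \right)} = 3025 - \left(113 + 11180 \left(-86\right)\right) = 3025 + \left(-113 + 961480\right) = 3025 + 961367 = 964392$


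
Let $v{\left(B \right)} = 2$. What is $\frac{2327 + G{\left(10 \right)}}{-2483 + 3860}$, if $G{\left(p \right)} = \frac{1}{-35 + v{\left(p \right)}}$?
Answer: $\frac{76790}{45441} \approx 1.6899$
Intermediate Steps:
$G{\left(p \right)} = - \frac{1}{33}$ ($G{\left(p \right)} = \frac{1}{-35 + 2} = \frac{1}{-33} = - \frac{1}{33}$)
$\frac{2327 + G{\left(10 \right)}}{-2483 + 3860} = \frac{2327 - \frac{1}{33}}{-2483 + 3860} = \frac{76790}{33 \cdot 1377} = \frac{76790}{33} \cdot \frac{1}{1377} = \frac{76790}{45441}$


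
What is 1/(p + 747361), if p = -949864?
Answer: -1/202503 ≈ -4.9382e-6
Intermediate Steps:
1/(p + 747361) = 1/(-949864 + 747361) = 1/(-202503) = -1/202503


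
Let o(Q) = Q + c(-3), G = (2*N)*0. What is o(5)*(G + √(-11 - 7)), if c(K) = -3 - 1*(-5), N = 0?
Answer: 21*I*√2 ≈ 29.698*I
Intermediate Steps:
c(K) = 2 (c(K) = -3 + 5 = 2)
G = 0 (G = (2*0)*0 = 0*0 = 0)
o(Q) = 2 + Q (o(Q) = Q + 2 = 2 + Q)
o(5)*(G + √(-11 - 7)) = (2 + 5)*(0 + √(-11 - 7)) = 7*(0 + √(-18)) = 7*(0 + 3*I*√2) = 7*(3*I*√2) = 21*I*√2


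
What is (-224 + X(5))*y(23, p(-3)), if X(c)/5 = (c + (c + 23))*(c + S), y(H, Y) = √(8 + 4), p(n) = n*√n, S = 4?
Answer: 2522*√3 ≈ 4368.2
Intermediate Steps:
p(n) = n^(3/2)
y(H, Y) = 2*√3 (y(H, Y) = √12 = 2*√3)
X(c) = 5*(4 + c)*(23 + 2*c) (X(c) = 5*((c + (c + 23))*(c + 4)) = 5*((c + (23 + c))*(4 + c)) = 5*((23 + 2*c)*(4 + c)) = 5*((4 + c)*(23 + 2*c)) = 5*(4 + c)*(23 + 2*c))
(-224 + X(5))*y(23, p(-3)) = (-224 + (460 + 10*5² + 155*5))*(2*√3) = (-224 + (460 + 10*25 + 775))*(2*√3) = (-224 + (460 + 250 + 775))*(2*√3) = (-224 + 1485)*(2*√3) = 1261*(2*√3) = 2522*√3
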